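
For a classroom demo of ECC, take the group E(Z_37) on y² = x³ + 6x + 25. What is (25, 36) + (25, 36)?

(33, 14)

tangent at (25, 36): λ = (3·25² + 6)/(2·36) ≡ 31/35. 35⁻¹ ≡ 18 (mod 37) since 35·18 = 630 ≡ 1, so λ ≡ 31·18 ≡ 3.
  x = λ² - 25 - 25 = 9 - 50 ≡ 33; y = λ·(25 - 33) - 36 ≡ 14. → (33, 14)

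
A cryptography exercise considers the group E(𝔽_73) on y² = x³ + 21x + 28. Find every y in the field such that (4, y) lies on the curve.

none

x³ + 21x + 28 = 176 ≡ 30 (mod 73).
30 is a non-residue mod 73; no y exists.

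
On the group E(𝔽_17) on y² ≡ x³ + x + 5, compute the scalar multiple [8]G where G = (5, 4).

Repeated addition: build up to 8G.
2G: tangent at (5, 4): λ = (3·5² + 1)/(2·4) ≡ 8/8. 8⁻¹ ≡ 15 (mod 17), so λ ≡ 8·15 ≡ 1.
  x = λ² - 5 - 5 = 1 - 10 ≡ 8; y = λ·(5 - 8) - 4 ≡ 10. → (8, 10)
3G: (8, 10) + (5, 4). λ = (4 - 10)/(5 - 8) ≡ 11/14 mod 17. 14⁻¹ ≡ 11 (mod 17), so λ ≡ 2.
  x = λ² - 8 - 5 = 4 - 13 ≡ 8; y = λ·(8 - 8) - 10 ≡ 7. → (8, 7)
4G: (8, 7) + (5, 4). λ = (4 - 7)/(5 - 8) ≡ 14/14 mod 17. 14⁻¹ ≡ 11 (mod 17), so λ ≡ 1.
  x = λ² - 8 - 5 = 1 - 13 ≡ 5; y = λ·(8 - 5) - 7 ≡ 13. → (5, 13)
5G: (5, 13) + (5, 4): same x and y₁ ≡ -y₂, so the sum is O.
6G: O + (5, 4) = (5, 4) (identity).
7G: tangent at (5, 4): λ = (3·5² + 1)/(2·4) ≡ 8/8. 8⁻¹ ≡ 15 (mod 17), so λ ≡ 8·15 ≡ 1.
  x = λ² - 5 - 5 = 1 - 10 ≡ 8; y = λ·(5 - 8) - 4 ≡ 10. → (8, 10)
8G: (8, 10) + (5, 4). λ = (4 - 10)/(5 - 8) ≡ 11/14 mod 17. 14⁻¹ ≡ 11 (mod 17), so λ ≡ 2.
  x = λ² - 8 - 5 = 4 - 13 ≡ 8; y = λ·(8 - 8) - 10 ≡ 7. → (8, 7)

(8, 7)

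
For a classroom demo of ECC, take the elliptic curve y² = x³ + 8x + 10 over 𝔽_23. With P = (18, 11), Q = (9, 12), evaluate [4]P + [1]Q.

First 4P:
Repeated addition: build up to 4P.
2P: tangent at (18, 11): λ = (3·18² + 8)/(2·11) ≡ 14/22. 22⁻¹ ≡ 22 (mod 23), so λ ≡ 14·22 ≡ 9.
  x = λ² - 18 - 18 = 81 - 36 ≡ 22; y = λ·(18 - 22) - 11 ≡ 22. → (22, 22)
3P: (22, 22) + (18, 11). λ = (11 - 22)/(18 - 22) ≡ 12/19 mod 23. 19⁻¹ ≡ 17 (mod 23), so λ ≡ 20.
  x = λ² - 22 - 18 = 400 - 40 ≡ 15; y = λ·(22 - 15) - 22 ≡ 3. → (15, 3)
4P: (15, 3) + (18, 11). λ = (11 - 3)/(18 - 15) ≡ 8/3 mod 23. 3⁻¹ ≡ 8 (mod 23), so λ ≡ 18.
  x = λ² - 15 - 18 = 324 - 33 ≡ 15; y = λ·(15 - 15) - 3 ≡ 20. → (15, 20)
4P = (15, 20).
Finally 4P + Q:
(15, 20) + (9, 12). λ = (12 - 20)/(9 - 15) ≡ 15/17 mod 23. 17⁻¹ ≡ 19 (mod 23), so λ ≡ 9.
  x = λ² - 15 - 9 = 81 - 24 ≡ 11; y = λ·(15 - 11) - 20 ≡ 16. → (11, 16)

(11, 16)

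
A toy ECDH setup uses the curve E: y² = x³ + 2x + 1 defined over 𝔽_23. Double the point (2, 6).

tangent at (2, 6): λ = (3·2² + 2)/(2·6) ≡ 14/12. 12⁻¹ ≡ 2 (mod 23), so λ ≡ 14·2 ≡ 5.
  x = λ² - 2 - 2 = 25 - 4 ≡ 21; y = λ·(2 - 21) - 6 ≡ 14. → (21, 14)

(21, 14)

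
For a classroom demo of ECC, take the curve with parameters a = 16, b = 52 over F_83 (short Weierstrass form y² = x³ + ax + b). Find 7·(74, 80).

(2, 3)

Write P = (74, 80).
Double-and-add on 7 = (111)₂. Start with P = (74, 80) for the leading 1-bit.
double: tangent at (74, 80): λ = (3·74² + 16)/(2·80) ≡ 10/77. 77⁻¹ ≡ 69 (mod 83) since 77·69 = 5313 ≡ 1, so λ ≡ 10·69 ≡ 26.
  x = λ² - 74 - 74 = 676 - 148 ≡ 30; y = λ·(74 - 30) - 80 ≡ 68. → (30, 68)
add P: (30, 68) + (74, 80). λ = (80 - 68)/(74 - 30) ≡ 12/44 mod 83. 44⁻¹ ≡ 17 (mod 83) since 44·17 = 748 ≡ 1, so λ ≡ 38.
  x = λ² - 30 - 74 = 1444 - 104 ≡ 12; y = λ·(30 - 12) - 68 ≡ 35. → (12, 35)
double: tangent at (12, 35): λ = (3·12² + 16)/(2·35) ≡ 33/70. 70⁻¹ ≡ 51 (mod 83) since 70·51 = 3570 ≡ 1, so λ ≡ 33·51 ≡ 23.
  x = λ² - 12 - 12 = 529 - 24 ≡ 7; y = λ·(12 - 7) - 35 ≡ 80. → (7, 80)
add P: (7, 80) + (74, 80). λ = (80 - 80)/(74 - 7) ≡ 0/67 mod 83. 67⁻¹ ≡ 57 (mod 83) since 67·57 = 3819 ≡ 1, so λ ≡ 0.
  x = λ² - 7 - 74 = 0 - 81 ≡ 2; y = λ·(7 - 2) - 80 ≡ 3. → (2, 3)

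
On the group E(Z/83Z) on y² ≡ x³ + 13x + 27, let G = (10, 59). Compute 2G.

(74, 54)

tangent at (10, 59): λ = (3·10² + 13)/(2·59) ≡ 64/35. 35⁻¹ ≡ 19 (mod 83) since 35·19 = 665 ≡ 1, so λ ≡ 64·19 ≡ 54.
  x = λ² - 10 - 10 = 2916 - 20 ≡ 74; y = λ·(10 - 74) - 59 ≡ 54. → (74, 54)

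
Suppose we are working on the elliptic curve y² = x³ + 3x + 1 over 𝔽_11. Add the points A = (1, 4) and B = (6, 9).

(5, 3)

(1, 4) + (6, 9). λ = (9 - 4)/(6 - 1) ≡ 5/5 mod 11. 5⁻¹ ≡ 9 (mod 11), so λ ≡ 1.
  x = λ² - 1 - 6 = 1 - 7 ≡ 5; y = λ·(1 - 5) - 4 ≡ 3. → (5, 3)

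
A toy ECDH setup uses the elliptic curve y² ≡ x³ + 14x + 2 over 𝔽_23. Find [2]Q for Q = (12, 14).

(5, 17)

tangent at (12, 14): λ = (3·12² + 14)/(2·14) ≡ 9/5. 5⁻¹ ≡ 14 (mod 23) since 5·14 = 70 ≡ 1, so λ ≡ 9·14 ≡ 11.
  x = λ² - 12 - 12 = 121 - 24 ≡ 5; y = λ·(12 - 5) - 14 ≡ 17. → (5, 17)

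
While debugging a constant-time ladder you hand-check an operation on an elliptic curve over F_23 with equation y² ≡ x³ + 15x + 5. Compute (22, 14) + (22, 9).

The two points share x = 22 and their y-coordinates satisfy 14 + 9 ≡ 0 (mod 23), so they are inverses. Their sum is the point at infinity.

O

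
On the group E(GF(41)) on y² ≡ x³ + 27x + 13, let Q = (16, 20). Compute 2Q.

(19, 28)

tangent at (16, 20): λ = (3·16² + 27)/(2·20) ≡ 16/40. 40⁻¹ ≡ 40 (mod 41), so λ ≡ 16·40 ≡ 25.
  x = λ² - 16 - 16 = 625 - 32 ≡ 19; y = λ·(16 - 19) - 20 ≡ 28. → (19, 28)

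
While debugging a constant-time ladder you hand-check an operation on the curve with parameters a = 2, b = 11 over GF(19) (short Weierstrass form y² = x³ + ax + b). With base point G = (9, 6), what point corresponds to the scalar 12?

(8, 11)

Double-and-add on 12 = (1100)₂. Start with G = (9, 6) for the leading 1-bit.
double: tangent at (9, 6): λ = (3·9² + 2)/(2·6) ≡ 17/12. 12⁻¹ ≡ 8 (mod 19), so λ ≡ 17·8 ≡ 3.
  x = λ² - 9 - 9 = 9 - 18 ≡ 10; y = λ·(9 - 10) - 6 ≡ 10. → (10, 10)
add G: (10, 10) + (9, 6). λ = (6 - 10)/(9 - 10) ≡ 15/18 mod 19. 18⁻¹ ≡ 18 (mod 19), so λ ≡ 4.
  x = λ² - 10 - 9 = 16 - 19 ≡ 16; y = λ·(10 - 16) - 10 ≡ 4. → (16, 4)
double: tangent at (16, 4): λ = (3·16² + 2)/(2·4) ≡ 10/8. 8⁻¹ ≡ 12 (mod 19) since 8·12 = 96 ≡ 1, so λ ≡ 10·12 ≡ 6.
  x = λ² - 16 - 16 = 36 - 32 ≡ 4; y = λ·(16 - 4) - 4 ≡ 11. → (4, 11)
double: tangent at (4, 11): λ = (3·4² + 2)/(2·11) ≡ 12/3. 3⁻¹ ≡ 13 (mod 19), so λ ≡ 12·13 ≡ 4.
  x = λ² - 4 - 4 = 16 - 8 ≡ 8; y = λ·(4 - 8) - 11 ≡ 11. → (8, 11)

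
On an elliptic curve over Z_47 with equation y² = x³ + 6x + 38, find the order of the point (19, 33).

7

2P: tangent at (19, 33): λ = (3·19² + 6)/(2·33) ≡ 8/19. 19⁻¹ ≡ 5 (mod 47) since 19·5 = 95 ≡ 1, so λ ≡ 8·5 ≡ 40.
  x = λ² - 19 - 19 = 1600 - 38 ≡ 11; y = λ·(19 - 11) - 33 ≡ 5. → (11, 5)
3P: (11, 5) + (19, 33). λ = (33 - 5)/(19 - 11) ≡ 28/8 mod 47. 8⁻¹ ≡ 6 (mod 47), so λ ≡ 27.
  x = λ² - 11 - 19 = 729 - 30 ≡ 41; y = λ·(11 - 41) - 5 ≡ 31. → (41, 31)
4P: (41, 31) + (19, 33). λ = (33 - 31)/(19 - 41) ≡ 2/25 mod 47. 25⁻¹ ≡ 32 (mod 47), so λ ≡ 17.
  x = λ² - 41 - 19 = 289 - 60 ≡ 41; y = λ·(41 - 41) - 31 ≡ 16. → (41, 16)
5P: (41, 16) + (19, 33). λ = (33 - 16)/(19 - 41) ≡ 17/25 mod 47. 25⁻¹ ≡ 32 (mod 47) since 25·32 = 800 ≡ 1, so λ ≡ 27.
  x = λ² - 41 - 19 = 729 - 60 ≡ 11; y = λ·(41 - 11) - 16 ≡ 42. → (11, 42)
6P: (11, 42) + (19, 33). λ = (33 - 42)/(19 - 11) ≡ 38/8 mod 47. 8⁻¹ ≡ 6 (mod 47) since 8·6 = 48 ≡ 1, so λ ≡ 40.
  x = λ² - 11 - 19 = 1600 - 30 ≡ 19; y = λ·(11 - 19) - 42 ≡ 14. → (19, 14)
7P: (19, 14) + (19, 33): same x and y₁ ≡ -y₂, so the sum is O.
7P = O, so the order is 7.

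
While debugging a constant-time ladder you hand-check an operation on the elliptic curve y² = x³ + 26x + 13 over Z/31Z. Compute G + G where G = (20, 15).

tangent at (20, 15): λ = (3·20² + 26)/(2·15) ≡ 17/30. 30⁻¹ ≡ 30 (mod 31), so λ ≡ 17·30 ≡ 14.
  x = λ² - 20 - 20 = 196 - 40 ≡ 1; y = λ·(20 - 1) - 15 ≡ 3. → (1, 3)

(1, 3)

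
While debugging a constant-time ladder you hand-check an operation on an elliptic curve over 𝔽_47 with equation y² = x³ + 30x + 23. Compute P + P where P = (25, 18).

tangent at (25, 18): λ = (3·25² + 30)/(2·18) ≡ 25/36. 36⁻¹ ≡ 17 (mod 47), so λ ≡ 25·17 ≡ 2.
  x = λ² - 25 - 25 = 4 - 50 ≡ 1; y = λ·(25 - 1) - 18 ≡ 30. → (1, 30)

(1, 30)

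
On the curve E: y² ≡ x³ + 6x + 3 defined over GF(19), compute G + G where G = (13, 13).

tangent at (13, 13): λ = (3·13² + 6)/(2·13) ≡ 0/7. 7⁻¹ ≡ 11 (mod 19) since 7·11 = 77 ≡ 1, so λ ≡ 0·11 ≡ 0.
  x = λ² - 13 - 13 = 0 - 26 ≡ 12; y = λ·(13 - 12) - 13 ≡ 6. → (12, 6)

(12, 6)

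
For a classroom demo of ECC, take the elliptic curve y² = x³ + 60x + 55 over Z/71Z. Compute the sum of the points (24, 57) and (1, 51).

(56, 18)

(24, 57) + (1, 51). λ = (51 - 57)/(1 - 24) ≡ 65/48 mod 71. 48⁻¹ ≡ 37 (mod 71), so λ ≡ 62.
  x = λ² - 24 - 1 = 3844 - 25 ≡ 56; y = λ·(24 - 56) - 57 ≡ 18. → (56, 18)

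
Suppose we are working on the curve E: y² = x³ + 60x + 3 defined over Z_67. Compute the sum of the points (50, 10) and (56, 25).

(51, 21)

(50, 10) + (56, 25). λ = (25 - 10)/(56 - 50) ≡ 15/6 mod 67. 6⁻¹ ≡ 56 (mod 67) since 6·56 = 336 ≡ 1, so λ ≡ 36.
  x = λ² - 50 - 56 = 1296 - 106 ≡ 51; y = λ·(50 - 51) - 10 ≡ 21. → (51, 21)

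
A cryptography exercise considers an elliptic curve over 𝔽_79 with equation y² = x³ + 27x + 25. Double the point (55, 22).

(73, 68)

tangent at (55, 22): λ = (3·55² + 27)/(2·22) ≡ 17/44. 44⁻¹ ≡ 9 (mod 79), so λ ≡ 17·9 ≡ 74.
  x = λ² - 55 - 55 = 5476 - 110 ≡ 73; y = λ·(55 - 73) - 22 ≡ 68. → (73, 68)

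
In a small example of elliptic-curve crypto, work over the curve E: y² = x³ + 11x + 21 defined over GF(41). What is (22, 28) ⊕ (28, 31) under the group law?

(22, 28) + (28, 31). λ = (31 - 28)/(28 - 22) ≡ 3/6 mod 41. 6⁻¹ ≡ 7 (mod 41), so λ ≡ 21.
  x = λ² - 22 - 28 = 441 - 50 ≡ 22; y = λ·(22 - 22) - 28 ≡ 13. → (22, 13)

(22, 13)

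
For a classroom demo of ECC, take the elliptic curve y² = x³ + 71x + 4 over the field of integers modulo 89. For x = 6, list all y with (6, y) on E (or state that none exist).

x³ + 71x + 4 = 646 ≡ 23 (mod 89).
23 is a non-residue mod 89; no y exists.

none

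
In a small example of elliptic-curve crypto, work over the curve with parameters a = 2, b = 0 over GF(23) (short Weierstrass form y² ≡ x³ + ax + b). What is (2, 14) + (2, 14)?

(2, 9)

tangent at (2, 14): λ = (3·2² + 2)/(2·14) ≡ 14/5. 5⁻¹ ≡ 14 (mod 23), so λ ≡ 14·14 ≡ 12.
  x = λ² - 2 - 2 = 144 - 4 ≡ 2; y = λ·(2 - 2) - 14 ≡ 9. → (2, 9)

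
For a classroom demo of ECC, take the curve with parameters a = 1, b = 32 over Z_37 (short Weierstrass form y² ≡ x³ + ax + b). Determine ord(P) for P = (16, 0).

2P: (16, 0) + (16, 0): same x and y₁ ≡ -y₂, so the sum is the point at infinity.
2P = the point at infinity, so the order is 2.

2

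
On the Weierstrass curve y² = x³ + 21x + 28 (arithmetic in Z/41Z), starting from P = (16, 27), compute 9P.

(11, 14)

Double-and-add on 9 = (1001)₂. Start with P = (16, 27) for the leading 1-bit.
double: tangent at (16, 27): λ = (3·16² + 21)/(2·27) ≡ 10/13. 13⁻¹ ≡ 19 (mod 41), so λ ≡ 10·19 ≡ 26.
  x = λ² - 16 - 16 = 676 - 32 ≡ 29; y = λ·(16 - 29) - 27 ≡ 4. → (29, 4)
double: tangent at (29, 4): λ = (3·29² + 21)/(2·4) ≡ 2/8. 8⁻¹ ≡ 36 (mod 41), so λ ≡ 2·36 ≡ 31.
  x = λ² - 29 - 29 = 961 - 58 ≡ 1; y = λ·(29 - 1) - 4 ≡ 3. → (1, 3)
double: tangent at (1, 3): λ = (3·1² + 21)/(2·3) ≡ 24/6. 6⁻¹ ≡ 7 (mod 41), so λ ≡ 24·7 ≡ 4.
  x = λ² - 1 - 1 = 16 - 2 ≡ 14; y = λ·(1 - 14) - 3 ≡ 27. → (14, 27)
add P: (14, 27) + (16, 27). λ = (27 - 27)/(16 - 14) ≡ 0/2 mod 41. 2⁻¹ ≡ 21 (mod 41), so λ ≡ 0.
  x = λ² - 14 - 16 = 0 - 30 ≡ 11; y = λ·(14 - 11) - 27 ≡ 14. → (11, 14)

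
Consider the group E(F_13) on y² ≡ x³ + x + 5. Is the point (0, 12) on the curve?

y² = 12² ≡ 1; x³ + 1x + 5 = 5 ≡ 5 (mod 13). 1 ≠ 5.

no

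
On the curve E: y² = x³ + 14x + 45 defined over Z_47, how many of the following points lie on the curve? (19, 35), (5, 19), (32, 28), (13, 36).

(19, 35): 35² ≡ 3, rhs ≡ 26 → off.
(5, 19): 19² ≡ 32, rhs ≡ 5 → off.
(32, 28): 28² ≡ 32, rhs ≡ 32 → on.
(13, 36): 36² ≡ 27, rhs ≡ 27 → on.

2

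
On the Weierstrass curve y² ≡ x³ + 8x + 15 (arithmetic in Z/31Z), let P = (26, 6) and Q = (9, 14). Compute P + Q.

(21, 19)

(26, 6) + (9, 14). λ = (14 - 6)/(9 - 26) ≡ 8/14 mod 31. 14⁻¹ ≡ 20 (mod 31), so λ ≡ 5.
  x = λ² - 26 - 9 = 25 - 35 ≡ 21; y = λ·(26 - 21) - 6 ≡ 19. → (21, 19)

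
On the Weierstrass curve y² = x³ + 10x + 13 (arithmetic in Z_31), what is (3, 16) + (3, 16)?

(30, 8)

tangent at (3, 16): λ = (3·3² + 10)/(2·16) ≡ 6/1. 1⁻¹ ≡ 1 (mod 31) since 1·1 = 1 ≡ 1, so λ ≡ 6·1 ≡ 6.
  x = λ² - 3 - 3 = 36 - 6 ≡ 30; y = λ·(3 - 30) - 16 ≡ 8. → (30, 8)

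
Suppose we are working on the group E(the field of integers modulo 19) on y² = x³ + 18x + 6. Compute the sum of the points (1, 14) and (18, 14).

(1, 14) + (18, 14). λ = (14 - 14)/(18 - 1) ≡ 0/17 mod 19. 17⁻¹ ≡ 9 (mod 19) since 17·9 = 153 ≡ 1, so λ ≡ 0.
  x = λ² - 1 - 18 = 0 - 19 ≡ 0; y = λ·(1 - 0) - 14 ≡ 5. → (0, 5)

(0, 5)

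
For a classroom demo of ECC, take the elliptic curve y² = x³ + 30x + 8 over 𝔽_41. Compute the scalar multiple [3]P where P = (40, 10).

Repeated addition: build up to 3P.
2P: tangent at (40, 10): λ = (3·40² + 30)/(2·10) ≡ 33/20. 20⁻¹ ≡ 39 (mod 41), so λ ≡ 33·39 ≡ 16.
  x = λ² - 40 - 40 = 256 - 80 ≡ 12; y = λ·(40 - 12) - 10 ≡ 28. → (12, 28)
3P: (12, 28) + (40, 10). λ = (10 - 28)/(40 - 12) ≡ 23/28 mod 41. 28⁻¹ ≡ 22 (mod 41), so λ ≡ 14.
  x = λ² - 12 - 40 = 196 - 52 ≡ 21; y = λ·(12 - 21) - 28 ≡ 10. → (21, 10)

(21, 10)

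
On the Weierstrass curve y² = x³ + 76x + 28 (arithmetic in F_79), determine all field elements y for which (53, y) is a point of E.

x³ + 76x + 28 = 152933 ≡ 68 (mod 79).
68 is a non-residue mod 79; no y exists.

none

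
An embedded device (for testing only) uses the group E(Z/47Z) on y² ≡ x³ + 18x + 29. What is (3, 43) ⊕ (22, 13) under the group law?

(9, 11)

(3, 43) + (22, 13). λ = (13 - 43)/(22 - 3) ≡ 17/19 mod 47. 19⁻¹ ≡ 5 (mod 47), so λ ≡ 38.
  x = λ² - 3 - 22 = 1444 - 25 ≡ 9; y = λ·(3 - 9) - 43 ≡ 11. → (9, 11)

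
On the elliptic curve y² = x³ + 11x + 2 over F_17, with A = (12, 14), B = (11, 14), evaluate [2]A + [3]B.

First 2A:
Repeated addition: build up to 2A.
2A: tangent at (12, 14): λ = (3·12² + 11)/(2·14) ≡ 1/11. 11⁻¹ ≡ 14 (mod 17) since 11·14 = 154 ≡ 1, so λ ≡ 1·14 ≡ 14.
  x = λ² - 12 - 12 = 196 - 24 ≡ 2; y = λ·(12 - 2) - 14 ≡ 7. → (2, 7)
2A = (2, 7).
Next 3B:
Repeated addition: build up to 3B.
2B: tangent at (11, 14): λ = (3·11² + 11)/(2·14) ≡ 0/11. 11⁻¹ ≡ 14 (mod 17) since 11·14 = 154 ≡ 1, so λ ≡ 0·14 ≡ 0.
  x = λ² - 11 - 11 = 0 - 22 ≡ 12; y = λ·(11 - 12) - 14 ≡ 3. → (12, 3)
3B: (12, 3) + (11, 14). λ = (14 - 3)/(11 - 12) ≡ 11/16 mod 17. 16⁻¹ ≡ 16 (mod 17), so λ ≡ 6.
  x = λ² - 12 - 11 = 36 - 23 ≡ 13; y = λ·(12 - 13) - 3 ≡ 8. → (13, 8)
3B = (13, 8).
Finally 2A + 3B:
(2, 7) + (13, 8). λ = (8 - 7)/(13 - 2) ≡ 1/11 mod 17. 11⁻¹ ≡ 14 (mod 17), so λ ≡ 14.
  x = λ² - 2 - 13 = 196 - 15 ≡ 11; y = λ·(2 - 11) - 7 ≡ 3. → (11, 3)

(11, 3)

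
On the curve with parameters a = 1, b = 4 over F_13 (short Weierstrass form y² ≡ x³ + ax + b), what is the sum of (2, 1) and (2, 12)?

The two points share x = 2 and their y-coordinates satisfy 1 + 12 ≡ 0 (mod 13), so they are inverses. Their sum is O.

O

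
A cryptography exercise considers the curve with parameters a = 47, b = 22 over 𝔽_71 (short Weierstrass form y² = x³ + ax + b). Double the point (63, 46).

(9, 31)

tangent at (63, 46): λ = (3·63² + 47)/(2·46) ≡ 26/21. 21⁻¹ ≡ 44 (mod 71), so λ ≡ 26·44 ≡ 8.
  x = λ² - 63 - 63 = 64 - 126 ≡ 9; y = λ·(63 - 9) - 46 ≡ 31. → (9, 31)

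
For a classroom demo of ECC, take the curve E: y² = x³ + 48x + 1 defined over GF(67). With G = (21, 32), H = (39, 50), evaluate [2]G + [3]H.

First 2G:
Repeated addition: build up to 2G.
2G: tangent at (21, 32): λ = (3·21² + 48)/(2·32) ≡ 31/64. 64⁻¹ ≡ 22 (mod 67), so λ ≡ 31·22 ≡ 12.
  x = λ² - 21 - 21 = 144 - 42 ≡ 35; y = λ·(21 - 35) - 32 ≡ 1. → (35, 1)
2G = (35, 1).
Next 3H:
Repeated addition: build up to 3H.
2H: tangent at (39, 50): λ = (3·39² + 48)/(2·50) ≡ 55/33. 33⁻¹ ≡ 65 (mod 67) since 33·65 = 2145 ≡ 1, so λ ≡ 55·65 ≡ 24.
  x = λ² - 39 - 39 = 576 - 78 ≡ 29; y = λ·(39 - 29) - 50 ≡ 56. → (29, 56)
3H: (29, 56) + (39, 50). λ = (50 - 56)/(39 - 29) ≡ 61/10 mod 67. 10⁻¹ ≡ 47 (mod 67) since 10·47 = 470 ≡ 1, so λ ≡ 53.
  x = λ² - 29 - 39 = 2809 - 68 ≡ 61; y = λ·(29 - 61) - 56 ≡ 57. → (61, 57)
3H = (61, 57).
Finally 2G + 3H:
(35, 1) + (61, 57). λ = (57 - 1)/(61 - 35) ≡ 56/26 mod 67. 26⁻¹ ≡ 49 (mod 67) since 26·49 = 1274 ≡ 1, so λ ≡ 64.
  x = λ² - 35 - 61 = 4096 - 96 ≡ 47; y = λ·(35 - 47) - 1 ≡ 35. → (47, 35)

(47, 35)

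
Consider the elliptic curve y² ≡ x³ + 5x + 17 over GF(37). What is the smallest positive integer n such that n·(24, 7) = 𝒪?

2P: tangent at (24, 7): λ = (3·24² + 5)/(2·7) ≡ 31/14. 14⁻¹ ≡ 8 (mod 37), so λ ≡ 31·8 ≡ 26.
  x = λ² - 24 - 24 = 676 - 48 ≡ 36; y = λ·(24 - 36) - 7 ≡ 14. → (36, 14)
3P: (36, 14) + (24, 7). λ = (7 - 14)/(24 - 36) ≡ 30/25 mod 37. 25⁻¹ ≡ 3 (mod 37), so λ ≡ 16.
  x = λ² - 36 - 24 = 256 - 60 ≡ 11; y = λ·(36 - 11) - 14 ≡ 16. → (11, 16)
4P: (11, 16) + (24, 7). λ = (7 - 16)/(24 - 11) ≡ 28/13 mod 37. 13⁻¹ ≡ 20 (mod 37), so λ ≡ 5.
  x = λ² - 11 - 24 = 25 - 35 ≡ 27; y = λ·(11 - 27) - 16 ≡ 15. → (27, 15)
5P: (27, 15) + (24, 7). λ = (7 - 15)/(24 - 27) ≡ 29/34 mod 37. 34⁻¹ ≡ 12 (mod 37) since 34·12 = 408 ≡ 1, so λ ≡ 15.
  x = λ² - 27 - 24 = 225 - 51 ≡ 26; y = λ·(27 - 26) - 15 ≡ 0. → (26, 0)
6P: (26, 0) + (24, 7). λ = (7 - 0)/(24 - 26) ≡ 7/35 mod 37. 35⁻¹ ≡ 18 (mod 37), so λ ≡ 15.
  x = λ² - 26 - 24 = 225 - 50 ≡ 27; y = λ·(26 - 27) - 0 ≡ 22. → (27, 22)
7P: (27, 22) + (24, 7). λ = (7 - 22)/(24 - 27) ≡ 22/34 mod 37. 34⁻¹ ≡ 12 (mod 37) since 34·12 = 408 ≡ 1, so λ ≡ 5.
  x = λ² - 27 - 24 = 25 - 51 ≡ 11; y = λ·(27 - 11) - 22 ≡ 21. → (11, 21)
8P: (11, 21) + (24, 7). λ = (7 - 21)/(24 - 11) ≡ 23/13 mod 37. 13⁻¹ ≡ 20 (mod 37), so λ ≡ 16.
  x = λ² - 11 - 24 = 256 - 35 ≡ 36; y = λ·(11 - 36) - 21 ≡ 23. → (36, 23)
9P: (36, 23) + (24, 7). λ = (7 - 23)/(24 - 36) ≡ 21/25 mod 37. 25⁻¹ ≡ 3 (mod 37), so λ ≡ 26.
  x = λ² - 36 - 24 = 676 - 60 ≡ 24; y = λ·(36 - 24) - 23 ≡ 30. → (24, 30)
10P: (24, 30) + (24, 7): same x and y₁ ≡ -y₂, so the sum is 𝒪.
10P = 𝒪, so the order is 10.

10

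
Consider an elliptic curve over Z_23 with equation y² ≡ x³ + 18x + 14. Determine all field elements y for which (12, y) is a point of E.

x³ + 18x + 14 = 1958 ≡ 3 (mod 23).
Square roots of 3 mod 23: 7 and 16 (since 7² = 49 ≡ 3).

7, 16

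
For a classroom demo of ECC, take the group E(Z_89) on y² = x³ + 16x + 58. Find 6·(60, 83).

(64, 26)

Write P = (60, 83).
Double-and-add on 6 = (110)₂. Start with P = (60, 83) for the leading 1-bit.
double: tangent at (60, 83): λ = (3·60² + 16)/(2·83) ≡ 47/77. 77⁻¹ ≡ 37 (mod 89), so λ ≡ 47·37 ≡ 48.
  x = λ² - 60 - 60 = 2304 - 120 ≡ 48; y = λ·(60 - 48) - 83 ≡ 48. → (48, 48)
add P: (48, 48) + (60, 83). λ = (83 - 48)/(60 - 48) ≡ 35/12 mod 89. 12⁻¹ ≡ 52 (mod 89), so λ ≡ 40.
  x = λ² - 48 - 60 = 1600 - 108 ≡ 68; y = λ·(48 - 68) - 48 ≡ 42. → (68, 42)
double: tangent at (68, 42): λ = (3·68² + 16)/(2·42) ≡ 4/84. 84⁻¹ ≡ 71 (mod 89), so λ ≡ 4·71 ≡ 17.
  x = λ² - 68 - 68 = 289 - 136 ≡ 64; y = λ·(68 - 64) - 42 ≡ 26. → (64, 26)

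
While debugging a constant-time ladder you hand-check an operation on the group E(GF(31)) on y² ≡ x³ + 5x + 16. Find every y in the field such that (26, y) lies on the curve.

none

x³ + 5x + 16 = 17722 ≡ 21 (mod 31).
21 is a non-residue mod 31; no y exists.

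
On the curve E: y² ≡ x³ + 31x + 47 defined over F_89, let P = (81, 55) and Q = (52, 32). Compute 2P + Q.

First 2P:
Repeated addition: build up to 2P.
2P: tangent at (81, 55): λ = (3·81² + 31)/(2·55) ≡ 45/21. 21⁻¹ ≡ 17 (mod 89), so λ ≡ 45·17 ≡ 53.
  x = λ² - 81 - 81 = 2809 - 162 ≡ 66; y = λ·(81 - 66) - 55 ≡ 28. → (66, 28)
2P = (66, 28).
Finally 2P + Q:
(66, 28) + (52, 32). λ = (32 - 28)/(52 - 66) ≡ 4/75 mod 89. 75⁻¹ ≡ 19 (mod 89), so λ ≡ 76.
  x = λ² - 66 - 52 = 5776 - 118 ≡ 51; y = λ·(66 - 51) - 28 ≡ 44. → (51, 44)

(51, 44)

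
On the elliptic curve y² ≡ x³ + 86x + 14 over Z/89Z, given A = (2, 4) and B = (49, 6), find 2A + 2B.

First 2A:
Repeated addition: build up to 2A.
2A: tangent at (2, 4): λ = (3·2² + 86)/(2·4) ≡ 9/8. 8⁻¹ ≡ 78 (mod 89) since 8·78 = 624 ≡ 1, so λ ≡ 9·78 ≡ 79.
  x = λ² - 2 - 2 = 6241 - 4 ≡ 7; y = λ·(2 - 7) - 4 ≡ 46. → (7, 46)
2A = (7, 46).
Next 2B:
Repeated addition: build up to 2B.
2B: tangent at (49, 6): λ = (3·49² + 86)/(2·6) ≡ 80/12. 12⁻¹ ≡ 52 (mod 89) since 12·52 = 624 ≡ 1, so λ ≡ 80·52 ≡ 66.
  x = λ² - 49 - 49 = 4356 - 98 ≡ 75; y = λ·(49 - 75) - 6 ≡ 58. → (75, 58)
2B = (75, 58).
Finally 2A + 2B:
(7, 46) + (75, 58). λ = (58 - 46)/(75 - 7) ≡ 12/68 mod 89. 68⁻¹ ≡ 72 (mod 89) since 68·72 = 4896 ≡ 1, so λ ≡ 63.
  x = λ² - 7 - 75 = 3969 - 82 ≡ 60; y = λ·(7 - 60) - 46 ≡ 86. → (60, 86)

(60, 86)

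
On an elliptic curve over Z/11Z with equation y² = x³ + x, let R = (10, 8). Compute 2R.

(0, 0)

tangent at (10, 8): λ = (3·10² + 1)/(2·8) ≡ 4/5. 5⁻¹ ≡ 9 (mod 11), so λ ≡ 4·9 ≡ 3.
  x = λ² - 10 - 10 = 9 - 20 ≡ 0; y = λ·(10 - 0) - 8 ≡ 0. → (0, 0)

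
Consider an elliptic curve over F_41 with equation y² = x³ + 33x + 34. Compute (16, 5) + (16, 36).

O

The two points share x = 16 and their y-coordinates satisfy 5 + 36 ≡ 0 (mod 41), so they are inverses. Their sum is the point at infinity.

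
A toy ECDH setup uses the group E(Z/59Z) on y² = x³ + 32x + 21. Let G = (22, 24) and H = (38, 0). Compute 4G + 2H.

First 4G:
Repeated addition: build up to 4G.
2G: tangent at (22, 24): λ = (3·22² + 32)/(2·24) ≡ 9/48. 48⁻¹ ≡ 16 (mod 59) since 48·16 = 768 ≡ 1, so λ ≡ 9·16 ≡ 26.
  x = λ² - 22 - 22 = 676 - 44 ≡ 42; y = λ·(22 - 42) - 24 ≡ 46. → (42, 46)
3G: (42, 46) + (22, 24). λ = (24 - 46)/(22 - 42) ≡ 37/39 mod 59. 39⁻¹ ≡ 56 (mod 59), so λ ≡ 7.
  x = λ² - 42 - 22 = 49 - 64 ≡ 44; y = λ·(42 - 44) - 46 ≡ 58. → (44, 58)
4G: (44, 58) + (22, 24). λ = (24 - 58)/(22 - 44) ≡ 25/37 mod 59. 37⁻¹ ≡ 8 (mod 59), so λ ≡ 23.
  x = λ² - 44 - 22 = 529 - 66 ≡ 50; y = λ·(44 - 50) - 58 ≡ 40. → (50, 40)
4G = (50, 40).
Next 2H:
Repeated addition: build up to 2H.
2H: (38, 0) + (38, 0): same x and y₁ ≡ -y₂, so the sum is ∞.
2H = ∞.
Finally 4G + 2H:
(50, 40) + ∞ = (50, 40) (identity).

(50, 40)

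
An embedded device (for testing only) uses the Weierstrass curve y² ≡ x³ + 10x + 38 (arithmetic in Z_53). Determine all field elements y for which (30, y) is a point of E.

x³ + 10x + 38 = 27338 ≡ 43 (mod 53).
Square roots of 43 mod 53: 19 and 34 (since 19² = 361 ≡ 43).

19, 34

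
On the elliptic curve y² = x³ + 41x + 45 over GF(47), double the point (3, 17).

tangent at (3, 17): λ = (3·3² + 41)/(2·17) ≡ 21/34. 34⁻¹ ≡ 18 (mod 47), so λ ≡ 21·18 ≡ 2.
  x = λ² - 3 - 3 = 4 - 6 ≡ 45; y = λ·(3 - 45) - 17 ≡ 40. → (45, 40)

(45, 40)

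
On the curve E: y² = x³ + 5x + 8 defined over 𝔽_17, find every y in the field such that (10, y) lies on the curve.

2, 15

x³ + 5x + 8 = 1058 ≡ 4 (mod 17).
Square roots of 4 mod 17: 2 and 15 (since 2² = 4 ≡ 4).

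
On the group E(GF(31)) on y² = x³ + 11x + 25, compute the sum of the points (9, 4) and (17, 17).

(9, 4) + (17, 17). λ = (17 - 4)/(17 - 9) ≡ 13/8 mod 31. 8⁻¹ ≡ 4 (mod 31) since 8·4 = 32 ≡ 1, so λ ≡ 21.
  x = λ² - 9 - 17 = 441 - 26 ≡ 12; y = λ·(9 - 12) - 4 ≡ 26. → (12, 26)

(12, 26)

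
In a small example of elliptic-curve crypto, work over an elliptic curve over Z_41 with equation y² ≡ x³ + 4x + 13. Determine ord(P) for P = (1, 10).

10

2P: tangent at (1, 10): λ = (3·1² + 4)/(2·10) ≡ 7/20. 20⁻¹ ≡ 39 (mod 41), so λ ≡ 7·39 ≡ 27.
  x = λ² - 1 - 1 = 729 - 2 ≡ 30; y = λ·(1 - 30) - 10 ≡ 27. → (30, 27)
3P: (30, 27) + (1, 10). λ = (10 - 27)/(1 - 30) ≡ 24/12 mod 41. 12⁻¹ ≡ 24 (mod 41), so λ ≡ 2.
  x = λ² - 30 - 1 = 4 - 31 ≡ 14; y = λ·(30 - 14) - 27 ≡ 5. → (14, 5)
4P: (14, 5) + (1, 10). λ = (10 - 5)/(1 - 14) ≡ 5/28 mod 41. 28⁻¹ ≡ 22 (mod 41), so λ ≡ 28.
  x = λ² - 14 - 1 = 784 - 15 ≡ 31; y = λ·(14 - 31) - 5 ≡ 11. → (31, 11)
5P: (31, 11) + (1, 10). λ = (10 - 11)/(1 - 31) ≡ 40/11 mod 41. 11⁻¹ ≡ 15 (mod 41), so λ ≡ 26.
  x = λ² - 31 - 1 = 676 - 32 ≡ 29; y = λ·(31 - 29) - 11 ≡ 0. → (29, 0)
6P: (29, 0) + (1, 10). λ = (10 - 0)/(1 - 29) ≡ 10/13 mod 41. 13⁻¹ ≡ 19 (mod 41) since 13·19 = 247 ≡ 1, so λ ≡ 26.
  x = λ² - 29 - 1 = 676 - 30 ≡ 31; y = λ·(29 - 31) - 0 ≡ 30. → (31, 30)
7P: (31, 30) + (1, 10). λ = (10 - 30)/(1 - 31) ≡ 21/11 mod 41. 11⁻¹ ≡ 15 (mod 41) since 11·15 = 165 ≡ 1, so λ ≡ 28.
  x = λ² - 31 - 1 = 784 - 32 ≡ 14; y = λ·(31 - 14) - 30 ≡ 36. → (14, 36)
8P: (14, 36) + (1, 10). λ = (10 - 36)/(1 - 14) ≡ 15/28 mod 41. 28⁻¹ ≡ 22 (mod 41), so λ ≡ 2.
  x = λ² - 14 - 1 = 4 - 15 ≡ 30; y = λ·(14 - 30) - 36 ≡ 14. → (30, 14)
9P: (30, 14) + (1, 10). λ = (10 - 14)/(1 - 30) ≡ 37/12 mod 41. 12⁻¹ ≡ 24 (mod 41), so λ ≡ 27.
  x = λ² - 30 - 1 = 729 - 31 ≡ 1; y = λ·(30 - 1) - 14 ≡ 31. → (1, 31)
10P: (1, 31) + (1, 10): same x and y₁ ≡ -y₂, so the sum is O.
10P = O, so the order is 10.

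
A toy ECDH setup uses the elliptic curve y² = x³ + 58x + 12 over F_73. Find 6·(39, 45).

(6, 24)

Write G = (39, 45).
Repeated addition: build up to 6G.
2G: tangent at (39, 45): λ = (3·39² + 58)/(2·45) ≡ 22/17. 17⁻¹ ≡ 43 (mod 73) since 17·43 = 731 ≡ 1, so λ ≡ 22·43 ≡ 70.
  x = λ² - 39 - 39 = 4900 - 78 ≡ 4; y = λ·(39 - 4) - 45 ≡ 69. → (4, 69)
3G: (4, 69) + (39, 45). λ = (45 - 69)/(39 - 4) ≡ 49/35 mod 73. 35⁻¹ ≡ 48 (mod 73), so λ ≡ 16.
  x = λ² - 4 - 39 = 256 - 43 ≡ 67; y = λ·(4 - 67) - 69 ≡ 18. → (67, 18)
4G: (67, 18) + (39, 45). λ = (45 - 18)/(39 - 67) ≡ 27/45 mod 73. 45⁻¹ ≡ 13 (mod 73), so λ ≡ 59.
  x = λ² - 67 - 39 = 3481 - 106 ≡ 17; y = λ·(67 - 17) - 18 ≡ 12. → (17, 12)
5G: (17, 12) + (39, 45). λ = (45 - 12)/(39 - 17) ≡ 33/22 mod 73. 22⁻¹ ≡ 10 (mod 73), so λ ≡ 38.
  x = λ² - 17 - 39 = 1444 - 56 ≡ 1; y = λ·(17 - 1) - 12 ≡ 12. → (1, 12)
6G: (1, 12) + (39, 45). λ = (45 - 12)/(39 - 1) ≡ 33/38 mod 73. 38⁻¹ ≡ 25 (mod 73), so λ ≡ 22.
  x = λ² - 1 - 39 = 484 - 40 ≡ 6; y = λ·(1 - 6) - 12 ≡ 24. → (6, 24)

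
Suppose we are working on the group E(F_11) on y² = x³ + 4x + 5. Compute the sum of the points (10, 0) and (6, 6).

(10, 0) + (6, 6). λ = (6 - 0)/(6 - 10) ≡ 6/7 mod 11. 7⁻¹ ≡ 8 (mod 11), so λ ≡ 4.
  x = λ² - 10 - 6 = 16 - 16 ≡ 0; y = λ·(10 - 0) - 0 ≡ 7. → (0, 7)

(0, 7)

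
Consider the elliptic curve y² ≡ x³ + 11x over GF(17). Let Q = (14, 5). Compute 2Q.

(15, 15)

tangent at (14, 5): λ = (3·14² + 11)/(2·5) ≡ 4/10. 10⁻¹ ≡ 12 (mod 17), so λ ≡ 4·12 ≡ 14.
  x = λ² - 14 - 14 = 196 - 28 ≡ 15; y = λ·(14 - 15) - 5 ≡ 15. → (15, 15)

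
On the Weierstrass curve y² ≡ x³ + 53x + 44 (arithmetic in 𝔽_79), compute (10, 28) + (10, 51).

The two points share x = 10 and their y-coordinates satisfy 28 + 51 ≡ 0 (mod 79), so they are inverses. Their sum is O.

O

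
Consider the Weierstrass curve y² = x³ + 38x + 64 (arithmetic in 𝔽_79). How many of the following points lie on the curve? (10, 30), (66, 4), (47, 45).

(10, 30): 30² ≡ 31, rhs ≡ 22 → off.
(66, 4): 4² ≡ 16, rhs ≡ 59 → off.
(47, 45): 45² ≡ 50, rhs ≡ 50 → on.

1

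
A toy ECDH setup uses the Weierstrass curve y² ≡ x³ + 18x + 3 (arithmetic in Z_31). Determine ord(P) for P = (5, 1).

5

2P: tangent at (5, 1): λ = (3·5² + 18)/(2·1) ≡ 0/2. 2⁻¹ ≡ 16 (mod 31) since 2·16 = 32 ≡ 1, so λ ≡ 0·16 ≡ 0.
  x = λ² - 5 - 5 = 0 - 10 ≡ 21; y = λ·(5 - 21) - 1 ≡ 30. → (21, 30)
3P: (21, 30) + (5, 1). λ = (1 - 30)/(5 - 21) ≡ 2/15 mod 31. 15⁻¹ ≡ 29 (mod 31), so λ ≡ 27.
  x = λ² - 21 - 5 = 729 - 26 ≡ 21; y = λ·(21 - 21) - 30 ≡ 1. → (21, 1)
4P: (21, 1) + (5, 1). λ = (1 - 1)/(5 - 21) ≡ 0/15 mod 31. 15⁻¹ ≡ 29 (mod 31), so λ ≡ 0.
  x = λ² - 21 - 5 = 0 - 26 ≡ 5; y = λ·(21 - 5) - 1 ≡ 30. → (5, 30)
5P: (5, 30) + (5, 1): same x and y₁ ≡ -y₂, so the sum is O.
5P = O, so the order is 5.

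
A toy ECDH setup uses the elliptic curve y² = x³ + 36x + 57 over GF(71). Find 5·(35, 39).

Write Q = (35, 39).
Repeated addition: build up to 5Q.
2Q: tangent at (35, 39): λ = (3·35² + 36)/(2·39) ≡ 19/7. 7⁻¹ ≡ 61 (mod 71) since 7·61 = 427 ≡ 1, so λ ≡ 19·61 ≡ 23.
  x = λ² - 35 - 35 = 529 - 70 ≡ 33; y = λ·(35 - 33) - 39 ≡ 7. → (33, 7)
3Q: (33, 7) + (35, 39). λ = (39 - 7)/(35 - 33) ≡ 32/2 mod 71. 2⁻¹ ≡ 36 (mod 71) since 2·36 = 72 ≡ 1, so λ ≡ 16.
  x = λ² - 33 - 35 = 256 - 68 ≡ 46; y = λ·(33 - 46) - 7 ≡ 69. → (46, 69)
4Q: (46, 69) + (35, 39). λ = (39 - 69)/(35 - 46) ≡ 41/60 mod 71. 60⁻¹ ≡ 58 (mod 71), so λ ≡ 35.
  x = λ² - 46 - 35 = 1225 - 81 ≡ 8; y = λ·(46 - 8) - 69 ≡ 54. → (8, 54)
5Q: (8, 54) + (35, 39). λ = (39 - 54)/(35 - 8) ≡ 56/27 mod 71. 27⁻¹ ≡ 50 (mod 71), so λ ≡ 31.
  x = λ² - 8 - 35 = 961 - 43 ≡ 66; y = λ·(8 - 66) - 54 ≡ 65. → (66, 65)

(66, 65)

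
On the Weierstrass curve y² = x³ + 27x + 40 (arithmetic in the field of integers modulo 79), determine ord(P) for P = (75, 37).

3

2P: tangent at (75, 37): λ = (3·75² + 27)/(2·37) ≡ 75/74. 74⁻¹ ≡ 63 (mod 79), so λ ≡ 75·63 ≡ 64.
  x = λ² - 75 - 75 = 4096 - 150 ≡ 75; y = λ·(75 - 75) - 37 ≡ 42. → (75, 42)
3P: (75, 42) + (75, 37): same x and y₁ ≡ -y₂, so the sum is O.
3P = O, so the order is 3.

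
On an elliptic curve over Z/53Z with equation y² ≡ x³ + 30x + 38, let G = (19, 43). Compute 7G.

Double-and-add on 7 = (111)₂. Start with G = (19, 43) for the leading 1-bit.
double: tangent at (19, 43): λ = (3·19² + 30)/(2·43) ≡ 0/33. 33⁻¹ ≡ 45 (mod 53), so λ ≡ 0·45 ≡ 0.
  x = λ² - 19 - 19 = 0 - 38 ≡ 15; y = λ·(19 - 15) - 43 ≡ 10. → (15, 10)
add G: (15, 10) + (19, 43). λ = (43 - 10)/(19 - 15) ≡ 33/4 mod 53. 4⁻¹ ≡ 40 (mod 53), so λ ≡ 48.
  x = λ² - 15 - 19 = 2304 - 34 ≡ 44; y = λ·(15 - 44) - 10 ≡ 29. → (44, 29)
double: tangent at (44, 29): λ = (3·44² + 30)/(2·29) ≡ 8/5. 5⁻¹ ≡ 32 (mod 53) since 5·32 = 160 ≡ 1, so λ ≡ 8·32 ≡ 44.
  x = λ² - 44 - 44 = 1936 - 88 ≡ 46; y = λ·(44 - 46) - 29 ≡ 42. → (46, 42)
add G: (46, 42) + (19, 43). λ = (43 - 42)/(19 - 46) ≡ 1/26 mod 53. 26⁻¹ ≡ 51 (mod 53), so λ ≡ 51.
  x = λ² - 46 - 19 = 2601 - 65 ≡ 45; y = λ·(46 - 45) - 42 ≡ 9. → (45, 9)

(45, 9)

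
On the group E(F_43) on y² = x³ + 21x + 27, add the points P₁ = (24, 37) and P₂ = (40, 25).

(36, 15)

(24, 37) + (40, 25). λ = (25 - 37)/(40 - 24) ≡ 31/16 mod 43. 16⁻¹ ≡ 35 (mod 43), so λ ≡ 10.
  x = λ² - 24 - 40 = 100 - 64 ≡ 36; y = λ·(24 - 36) - 37 ≡ 15. → (36, 15)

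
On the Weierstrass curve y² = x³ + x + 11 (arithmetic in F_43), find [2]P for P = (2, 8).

tangent at (2, 8): λ = (3·2² + 1)/(2·8) ≡ 13/16. 16⁻¹ ≡ 35 (mod 43), so λ ≡ 13·35 ≡ 25.
  x = λ² - 2 - 2 = 625 - 4 ≡ 19; y = λ·(2 - 19) - 8 ≡ 40. → (19, 40)

(19, 40)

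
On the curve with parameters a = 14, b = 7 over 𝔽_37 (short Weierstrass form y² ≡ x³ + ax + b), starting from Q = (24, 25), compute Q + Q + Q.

Repeated addition: build up to 3Q.
2Q: tangent at (24, 25): λ = (3·24² + 14)/(2·25) ≡ 3/13. 13⁻¹ ≡ 20 (mod 37) since 13·20 = 260 ≡ 1, so λ ≡ 3·20 ≡ 23.
  x = λ² - 24 - 24 = 529 - 48 ≡ 0; y = λ·(24 - 0) - 25 ≡ 9. → (0, 9)
3Q: (0, 9) + (24, 25). λ = (25 - 9)/(24 - 0) ≡ 16/24 mod 37. 24⁻¹ ≡ 17 (mod 37) since 24·17 = 408 ≡ 1, so λ ≡ 13.
  x = λ² - 0 - 24 = 169 - 24 ≡ 34; y = λ·(0 - 34) - 9 ≡ 30. → (34, 30)

(34, 30)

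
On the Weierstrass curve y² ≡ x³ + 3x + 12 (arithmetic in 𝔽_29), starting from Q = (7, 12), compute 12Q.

(25, 20)

Repeated addition: build up to 12Q.
2Q: tangent at (7, 12): λ = (3·7² + 3)/(2·12) ≡ 5/24. 24⁻¹ ≡ 23 (mod 29), so λ ≡ 5·23 ≡ 28.
  x = λ² - 7 - 7 = 784 - 14 ≡ 16; y = λ·(7 - 16) - 12 ≡ 26. → (16, 26)
3Q: (16, 26) + (7, 12). λ = (12 - 26)/(7 - 16) ≡ 15/20 mod 29. 20⁻¹ ≡ 16 (mod 29) since 20·16 = 320 ≡ 1, so λ ≡ 8.
  x = λ² - 16 - 7 = 64 - 23 ≡ 12; y = λ·(16 - 12) - 26 ≡ 6. → (12, 6)
4Q: (12, 6) + (7, 12). λ = (12 - 6)/(7 - 12) ≡ 6/24 mod 29. 24⁻¹ ≡ 23 (mod 29), so λ ≡ 22.
  x = λ² - 12 - 7 = 484 - 19 ≡ 1; y = λ·(12 - 1) - 6 ≡ 4. → (1, 4)
5Q: (1, 4) + (7, 12). λ = (12 - 4)/(7 - 1) ≡ 8/6 mod 29. 6⁻¹ ≡ 5 (mod 29), so λ ≡ 11.
  x = λ² - 1 - 7 = 121 - 8 ≡ 26; y = λ·(1 - 26) - 4 ≡ 11. → (26, 11)
6Q: (26, 11) + (7, 12). λ = (12 - 11)/(7 - 26) ≡ 1/10 mod 29. 10⁻¹ ≡ 3 (mod 29), so λ ≡ 3.
  x = λ² - 26 - 7 = 9 - 33 ≡ 5; y = λ·(26 - 5) - 11 ≡ 23. → (5, 23)
7Q: (5, 23) + (7, 12). λ = (12 - 23)/(7 - 5) ≡ 18/2 mod 29. 2⁻¹ ≡ 15 (mod 29) since 2·15 = 30 ≡ 1, so λ ≡ 9.
  x = λ² - 5 - 7 = 81 - 12 ≡ 11; y = λ·(5 - 11) - 23 ≡ 10. → (11, 10)
8Q: (11, 10) + (7, 12). λ = (12 - 10)/(7 - 11) ≡ 2/25 mod 29. 25⁻¹ ≡ 7 (mod 29) since 25·7 = 175 ≡ 1, so λ ≡ 14.
  x = λ² - 11 - 7 = 196 - 18 ≡ 4; y = λ·(11 - 4) - 10 ≡ 1. → (4, 1)
9Q: (4, 1) + (7, 12). λ = (12 - 1)/(7 - 4) ≡ 11/3 mod 29. 3⁻¹ ≡ 10 (mod 29), so λ ≡ 23.
  x = λ² - 4 - 7 = 529 - 11 ≡ 25; y = λ·(4 - 25) - 1 ≡ 9. → (25, 9)
10Q: (25, 9) + (7, 12). λ = (12 - 9)/(7 - 25) ≡ 3/11 mod 29. 11⁻¹ ≡ 8 (mod 29) since 11·8 = 88 ≡ 1, so λ ≡ 24.
  x = λ² - 25 - 7 = 576 - 32 ≡ 22; y = λ·(25 - 22) - 9 ≡ 5. → (22, 5)
11Q: (22, 5) + (7, 12). λ = (12 - 5)/(7 - 22) ≡ 7/14 mod 29. 14⁻¹ ≡ 27 (mod 29), so λ ≡ 15.
  x = λ² - 22 - 7 = 225 - 29 ≡ 22; y = λ·(22 - 22) - 5 ≡ 24. → (22, 24)
12Q: (22, 24) + (7, 12). λ = (12 - 24)/(7 - 22) ≡ 17/14 mod 29. 14⁻¹ ≡ 27 (mod 29), so λ ≡ 24.
  x = λ² - 22 - 7 = 576 - 29 ≡ 25; y = λ·(22 - 25) - 24 ≡ 20. → (25, 20)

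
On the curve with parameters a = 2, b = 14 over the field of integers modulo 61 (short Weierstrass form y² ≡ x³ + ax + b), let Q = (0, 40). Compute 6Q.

Double-and-add on 6 = (110)₂. Start with Q = (0, 40) for the leading 1-bit.
double: tangent at (0, 40): λ = (3·0² + 2)/(2·40) ≡ 2/19. 19⁻¹ ≡ 45 (mod 61), so λ ≡ 2·45 ≡ 29.
  x = λ² - 0 - 0 = 841 - 0 ≡ 48; y = λ·(0 - 48) - 40 ≡ 32. → (48, 32)
add Q: (48, 32) + (0, 40). λ = (40 - 32)/(0 - 48) ≡ 8/13 mod 61. 13⁻¹ ≡ 47 (mod 61), so λ ≡ 10.
  x = λ² - 48 - 0 = 100 - 48 ≡ 52; y = λ·(48 - 52) - 32 ≡ 50. → (52, 50)
double: tangent at (52, 50): λ = (3·52² + 2)/(2·50) ≡ 1/39. 39⁻¹ ≡ 36 (mod 61) since 39·36 = 1404 ≡ 1, so λ ≡ 1·36 ≡ 36.
  x = λ² - 52 - 52 = 1296 - 104 ≡ 33; y = λ·(52 - 33) - 50 ≡ 24. → (33, 24)

(33, 24)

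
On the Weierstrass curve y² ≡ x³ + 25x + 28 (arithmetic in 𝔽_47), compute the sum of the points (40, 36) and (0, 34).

(9, 29)

(40, 36) + (0, 34). λ = (34 - 36)/(0 - 40) ≡ 45/7 mod 47. 7⁻¹ ≡ 27 (mod 47), so λ ≡ 40.
  x = λ² - 40 - 0 = 1600 - 40 ≡ 9; y = λ·(40 - 9) - 36 ≡ 29. → (9, 29)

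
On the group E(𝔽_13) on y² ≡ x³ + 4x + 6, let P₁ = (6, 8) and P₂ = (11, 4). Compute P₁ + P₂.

(6, 8) + (11, 4). λ = (4 - 8)/(11 - 6) ≡ 9/5 mod 13. 5⁻¹ ≡ 8 (mod 13), so λ ≡ 7.
  x = λ² - 6 - 11 = 49 - 17 ≡ 6; y = λ·(6 - 6) - 8 ≡ 5. → (6, 5)

(6, 5)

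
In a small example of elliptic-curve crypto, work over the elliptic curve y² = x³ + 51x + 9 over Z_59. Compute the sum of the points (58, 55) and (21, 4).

(58, 55) + (21, 4). λ = (4 - 55)/(21 - 58) ≡ 8/22 mod 59. 22⁻¹ ≡ 51 (mod 59), so λ ≡ 54.
  x = λ² - 58 - 21 = 2916 - 79 ≡ 5; y = λ·(58 - 5) - 55 ≡ 34. → (5, 34)

(5, 34)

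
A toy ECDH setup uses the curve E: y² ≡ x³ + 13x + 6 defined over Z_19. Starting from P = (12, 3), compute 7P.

(9, 4)

Double-and-add on 7 = (111)₂. Start with P = (12, 3) for the leading 1-bit.
double: tangent at (12, 3): λ = (3·12² + 13)/(2·3) ≡ 8/6. 6⁻¹ ≡ 16 (mod 19) since 6·16 = 96 ≡ 1, so λ ≡ 8·16 ≡ 14.
  x = λ² - 12 - 12 = 196 - 24 ≡ 1; y = λ·(12 - 1) - 3 ≡ 18. → (1, 18)
add P: (1, 18) + (12, 3). λ = (3 - 18)/(12 - 1) ≡ 4/11 mod 19. 11⁻¹ ≡ 7 (mod 19), so λ ≡ 9.
  x = λ² - 1 - 12 = 81 - 13 ≡ 11; y = λ·(1 - 11) - 18 ≡ 6. → (11, 6)
double: tangent at (11, 6): λ = (3·11² + 13)/(2·6) ≡ 15/12. 12⁻¹ ≡ 8 (mod 19), so λ ≡ 15·8 ≡ 6.
  x = λ² - 11 - 11 = 36 - 22 ≡ 14; y = λ·(11 - 14) - 6 ≡ 14. → (14, 14)
add P: (14, 14) + (12, 3). λ = (3 - 14)/(12 - 14) ≡ 8/17 mod 19. 17⁻¹ ≡ 9 (mod 19) since 17·9 = 153 ≡ 1, so λ ≡ 15.
  x = λ² - 14 - 12 = 225 - 26 ≡ 9; y = λ·(14 - 9) - 14 ≡ 4. → (9, 4)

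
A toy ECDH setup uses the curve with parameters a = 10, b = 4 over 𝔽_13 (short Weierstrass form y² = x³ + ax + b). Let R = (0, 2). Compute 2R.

(3, 10)

tangent at (0, 2): λ = (3·0² + 10)/(2·2) ≡ 10/4. 4⁻¹ ≡ 10 (mod 13) since 4·10 = 40 ≡ 1, so λ ≡ 10·10 ≡ 9.
  x = λ² - 0 - 0 = 81 - 0 ≡ 3; y = λ·(0 - 3) - 2 ≡ 10. → (3, 10)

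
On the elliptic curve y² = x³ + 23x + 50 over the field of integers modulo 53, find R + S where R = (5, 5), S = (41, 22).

(8, 51)

(5, 5) + (41, 22). λ = (22 - 5)/(41 - 5) ≡ 17/36 mod 53. 36⁻¹ ≡ 28 (mod 53), so λ ≡ 52.
  x = λ² - 5 - 41 = 2704 - 46 ≡ 8; y = λ·(5 - 8) - 5 ≡ 51. → (8, 51)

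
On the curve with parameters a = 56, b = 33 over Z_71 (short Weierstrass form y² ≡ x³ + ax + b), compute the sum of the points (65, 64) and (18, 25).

(65, 64) + (18, 25). λ = (25 - 64)/(18 - 65) ≡ 32/24 mod 71. 24⁻¹ ≡ 3 (mod 71), so λ ≡ 25.
  x = λ² - 65 - 18 = 625 - 83 ≡ 45; y = λ·(65 - 45) - 64 ≡ 10. → (45, 10)

(45, 10)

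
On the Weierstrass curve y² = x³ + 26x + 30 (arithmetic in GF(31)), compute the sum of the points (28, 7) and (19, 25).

(28, 7) + (19, 25). λ = (25 - 7)/(19 - 28) ≡ 18/22 mod 31. 22⁻¹ ≡ 24 (mod 31) since 22·24 = 528 ≡ 1, so λ ≡ 29.
  x = λ² - 28 - 19 = 841 - 47 ≡ 19; y = λ·(28 - 19) - 7 ≡ 6. → (19, 6)

(19, 6)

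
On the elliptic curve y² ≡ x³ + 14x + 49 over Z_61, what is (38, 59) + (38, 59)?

(41, 59)

tangent at (38, 59): λ = (3·38² + 14)/(2·59) ≡ 15/57. 57⁻¹ ≡ 15 (mod 61), so λ ≡ 15·15 ≡ 42.
  x = λ² - 38 - 38 = 1764 - 76 ≡ 41; y = λ·(38 - 41) - 59 ≡ 59. → (41, 59)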